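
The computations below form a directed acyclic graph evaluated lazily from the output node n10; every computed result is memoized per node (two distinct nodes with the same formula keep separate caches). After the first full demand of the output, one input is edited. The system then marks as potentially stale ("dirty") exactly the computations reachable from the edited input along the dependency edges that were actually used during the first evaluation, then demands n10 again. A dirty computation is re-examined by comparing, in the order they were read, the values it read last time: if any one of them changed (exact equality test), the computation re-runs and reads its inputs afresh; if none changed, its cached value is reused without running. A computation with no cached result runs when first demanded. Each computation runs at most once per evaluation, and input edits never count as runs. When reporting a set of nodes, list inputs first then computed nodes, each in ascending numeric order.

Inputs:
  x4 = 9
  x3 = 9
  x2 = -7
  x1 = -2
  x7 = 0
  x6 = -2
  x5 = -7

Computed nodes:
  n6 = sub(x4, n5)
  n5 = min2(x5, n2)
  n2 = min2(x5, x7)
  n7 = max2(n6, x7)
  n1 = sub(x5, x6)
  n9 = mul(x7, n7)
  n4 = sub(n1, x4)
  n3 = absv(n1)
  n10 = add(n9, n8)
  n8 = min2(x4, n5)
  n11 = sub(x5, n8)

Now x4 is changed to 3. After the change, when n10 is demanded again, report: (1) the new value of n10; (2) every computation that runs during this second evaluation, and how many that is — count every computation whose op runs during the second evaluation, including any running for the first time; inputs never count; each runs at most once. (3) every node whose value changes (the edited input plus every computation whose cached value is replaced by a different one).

First demand of the output computes:
  n2 = min2(-7, 0) = -7
  n5 = min2(-7, -7) = -7
  n6 = sub(9, -7) = 16
  n7 = max2(16, 0) = 16
  n8 = min2(9, -7) = -7
  n9 = mul(0, 16) = 0
  n10 = add(0, -7) = -7

After the edit, cleaning proceeds:
  n6: a read changed (x4 9->3) — executes, giving 10.
  n7: a read changed (n6 16->10) — executes, giving 10.
  n8: a read changed (x4 9->3) — executes, giving -7 — identical to its old value.
  n9: a read changed (n7 16->10) — executes, giving 0 — identical to its old value.
  n10: dirty, but its reads are unchanged (n9 unchanged, n8 unchanged); cached -7 stands.

Note where the cutoff bites: n10 is checked, finds nothing changed, and keeps its cache.

Demanding n10 again yields -7.
4 computations run: n6, n7, n8, n9.
The nodes whose values change: x4, n6, n7.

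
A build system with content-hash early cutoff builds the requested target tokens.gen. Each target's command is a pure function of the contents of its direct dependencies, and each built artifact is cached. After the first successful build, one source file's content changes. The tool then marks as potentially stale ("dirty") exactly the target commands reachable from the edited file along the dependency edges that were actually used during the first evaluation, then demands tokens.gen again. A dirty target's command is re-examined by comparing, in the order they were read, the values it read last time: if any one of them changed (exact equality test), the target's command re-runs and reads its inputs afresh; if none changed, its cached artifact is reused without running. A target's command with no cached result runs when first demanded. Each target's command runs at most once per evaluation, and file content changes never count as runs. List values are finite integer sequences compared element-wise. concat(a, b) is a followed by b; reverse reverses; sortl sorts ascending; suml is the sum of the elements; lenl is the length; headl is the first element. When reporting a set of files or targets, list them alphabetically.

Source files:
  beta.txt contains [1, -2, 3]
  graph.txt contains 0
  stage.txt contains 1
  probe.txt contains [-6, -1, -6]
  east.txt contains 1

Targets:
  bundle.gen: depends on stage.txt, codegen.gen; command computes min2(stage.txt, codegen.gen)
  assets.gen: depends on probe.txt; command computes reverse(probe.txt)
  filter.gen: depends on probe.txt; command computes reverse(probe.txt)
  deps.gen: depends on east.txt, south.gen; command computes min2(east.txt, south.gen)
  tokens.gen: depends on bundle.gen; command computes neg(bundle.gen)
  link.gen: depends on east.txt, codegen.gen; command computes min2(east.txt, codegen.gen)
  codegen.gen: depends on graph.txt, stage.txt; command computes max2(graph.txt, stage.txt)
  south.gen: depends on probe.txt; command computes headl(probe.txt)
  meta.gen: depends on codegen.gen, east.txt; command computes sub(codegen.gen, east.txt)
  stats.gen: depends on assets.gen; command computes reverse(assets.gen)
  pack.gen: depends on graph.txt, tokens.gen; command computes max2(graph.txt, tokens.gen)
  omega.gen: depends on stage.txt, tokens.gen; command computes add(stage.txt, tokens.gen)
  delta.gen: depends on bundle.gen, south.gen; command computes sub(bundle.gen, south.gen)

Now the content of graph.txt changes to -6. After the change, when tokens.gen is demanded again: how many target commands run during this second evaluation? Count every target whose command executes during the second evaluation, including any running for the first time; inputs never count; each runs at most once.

Target commands that run: codegen.gen — 1 in total.
Key observation: the change is absorbed at codegen.gen — it re-runs but produces the same value, and the output's value is unchanged.

First evaluation (everything demanded from the output):
  codegen.gen = max2(0, 1) = 1
  bundle.gen = min2(1, 1) = 1
  tokens.gen = neg(1) = -1

Propagation after the edit:
  codegen.gen: runs — graph.txt 0->-6; result 1 (same value as before).
  bundle.gen: checked — values it read are unchanged (stage.txt unchanged, codegen.gen unchanged); reused cached 1 without running.
  tokens.gen: checked — values it read are unchanged (bundle.gen unchanged); reused cached -1 without running.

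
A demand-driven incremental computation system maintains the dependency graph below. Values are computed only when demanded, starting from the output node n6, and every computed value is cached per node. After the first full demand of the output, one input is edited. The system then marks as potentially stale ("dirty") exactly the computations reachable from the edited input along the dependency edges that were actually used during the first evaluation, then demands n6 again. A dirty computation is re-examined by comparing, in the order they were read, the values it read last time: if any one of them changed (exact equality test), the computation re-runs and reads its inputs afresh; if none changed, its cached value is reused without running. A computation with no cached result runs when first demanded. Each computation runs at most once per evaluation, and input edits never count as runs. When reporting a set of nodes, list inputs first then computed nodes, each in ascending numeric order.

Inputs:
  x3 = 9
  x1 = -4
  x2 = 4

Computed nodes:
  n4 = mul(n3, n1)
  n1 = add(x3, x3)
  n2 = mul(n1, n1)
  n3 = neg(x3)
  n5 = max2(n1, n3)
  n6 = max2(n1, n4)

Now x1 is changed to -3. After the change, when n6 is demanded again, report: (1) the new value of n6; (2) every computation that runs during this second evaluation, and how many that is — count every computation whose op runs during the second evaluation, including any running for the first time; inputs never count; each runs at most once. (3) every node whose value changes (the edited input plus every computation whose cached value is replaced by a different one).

First evaluation (everything demanded from the output):
  n1 = add(9, 9) = 18
  n3 = neg(9) = -9
  n4 = mul(-9, 18) = -162
  n6 = max2(18, -162) = 18

Propagation after the edit:
  x1 feeds no computation that the output demands — nothing is marked dirty and nothing runs.

Key observation: x1 is never demanded by the output, so the edit triggers no recomputation at all.

New value of n6: 18.
Computations that run: none — 0 in total.
Values that change: x1.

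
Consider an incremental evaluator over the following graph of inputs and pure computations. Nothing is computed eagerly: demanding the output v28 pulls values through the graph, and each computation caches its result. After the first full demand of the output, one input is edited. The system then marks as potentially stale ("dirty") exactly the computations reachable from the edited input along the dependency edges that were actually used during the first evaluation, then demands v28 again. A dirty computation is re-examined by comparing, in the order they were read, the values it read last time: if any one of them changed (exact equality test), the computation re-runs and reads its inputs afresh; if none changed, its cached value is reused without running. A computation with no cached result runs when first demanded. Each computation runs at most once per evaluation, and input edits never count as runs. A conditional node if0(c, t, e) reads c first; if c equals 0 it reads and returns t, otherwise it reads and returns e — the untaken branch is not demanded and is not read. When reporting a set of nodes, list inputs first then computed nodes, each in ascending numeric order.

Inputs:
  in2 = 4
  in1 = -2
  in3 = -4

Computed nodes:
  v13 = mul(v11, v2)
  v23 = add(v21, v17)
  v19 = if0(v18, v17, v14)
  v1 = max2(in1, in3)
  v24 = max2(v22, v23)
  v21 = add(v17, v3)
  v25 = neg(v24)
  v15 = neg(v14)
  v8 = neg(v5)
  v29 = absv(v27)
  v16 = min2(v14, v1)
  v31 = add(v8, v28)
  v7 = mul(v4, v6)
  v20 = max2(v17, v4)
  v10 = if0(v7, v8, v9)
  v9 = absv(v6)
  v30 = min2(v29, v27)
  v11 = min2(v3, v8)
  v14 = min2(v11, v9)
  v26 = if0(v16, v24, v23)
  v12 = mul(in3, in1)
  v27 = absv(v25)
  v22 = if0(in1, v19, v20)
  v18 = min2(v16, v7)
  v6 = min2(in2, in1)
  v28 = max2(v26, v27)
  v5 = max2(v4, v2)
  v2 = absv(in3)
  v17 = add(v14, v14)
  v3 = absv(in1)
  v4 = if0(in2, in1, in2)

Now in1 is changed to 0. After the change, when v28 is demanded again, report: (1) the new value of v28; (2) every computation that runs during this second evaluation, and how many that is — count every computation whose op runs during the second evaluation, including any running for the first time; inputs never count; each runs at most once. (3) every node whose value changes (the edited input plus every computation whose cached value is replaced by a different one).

Initial pass — values computed on the first demand:
  v1 = max2(-2, -4) = -2
  v2 = absv(-4) = 4
  v3 = absv(-2) = 2
  v4 = if0(in2=4 -> else branch in2) = 4
  v5 = max2(4, 4) = 4
  v6 = min2(4, -2) = -2
  v8 = neg(4) = -4
  v9 = absv(-2) = 2
  v11 = min2(2, -4) = -4
  v14 = min2(-4, 2) = -4
  v16 = min2(-4, -2) = -4
  v17 = add(-4, -4) = -8
  v20 = max2(-8, 4) = 4
  v21 = add(-8, 2) = -6
  v22 = if0(in1=-2 -> else branch v20) = 4
  v23 = add(-6, -8) = -14
  v24 = max2(4, -14) = 4
  v25 = neg(4) = -4
  v26 = if0(v16=-4 -> else branch v23) = -14
  v27 = absv(-4) = 4
  v28 = max2(-14, 4) = 4

Second demand — change propagation:
  v1: re-runs because in1 -2->0; new result 0.
  v3: re-runs because in1 -2->0; new result 0.
  v6: re-runs because in1 -2->0; new result 0.
  v7: newly demanded (no cache) — executes and yields 0.
  v9: re-runs because v6 -2->0; new result 0.
  v11: re-runs because v3 2->0; new result -4 (unchanged).
  v14: re-runs because v9 2->0; new result -4 (unchanged).
  v16: re-runs because v1 -2->0; new result -4 (unchanged).
  v17: re-examined; everything it read last time is the same (v14 unchanged, v14 unchanged) — cache -8 kept, no run.
  v18: newly demanded (no cache) — executes and yields -4.
  v19: newly demanded (no cache) — executes and yields -4.
  v20: dirty yet unreached — the second evaluation never asks for it.
  v21: re-runs because v3 2->0; new result -8.
  v22: re-runs because in1 -2->0; new result -4.
  v23: re-runs because v21 -6->-8; new result -16.
  v24: re-runs because v22 4->-4; v23 -14->-16; new result -4.
  v25: re-runs because v24 4->-4; new result 4.
  v26: re-runs because v23 -14->-16; new result -16.
  v27: re-runs because v25 -4->4; new result 4 (unchanged).
  v28: re-runs because v26 -14->-16; new result 4 (unchanged).

The important point: the flipped condition redirects demand; v20 is left stale, never re-checked.

v28 now evaluates to 4.
Run set: v1, v3, v6, v7, v9, v11, v14, v16, v18, v19, v21, v22, v23, v24, v25, v26, v27, v28 (18 run).
Changed values: in1, v1, v3, v6, v9, v21, v22, v23, v24, v25, v26.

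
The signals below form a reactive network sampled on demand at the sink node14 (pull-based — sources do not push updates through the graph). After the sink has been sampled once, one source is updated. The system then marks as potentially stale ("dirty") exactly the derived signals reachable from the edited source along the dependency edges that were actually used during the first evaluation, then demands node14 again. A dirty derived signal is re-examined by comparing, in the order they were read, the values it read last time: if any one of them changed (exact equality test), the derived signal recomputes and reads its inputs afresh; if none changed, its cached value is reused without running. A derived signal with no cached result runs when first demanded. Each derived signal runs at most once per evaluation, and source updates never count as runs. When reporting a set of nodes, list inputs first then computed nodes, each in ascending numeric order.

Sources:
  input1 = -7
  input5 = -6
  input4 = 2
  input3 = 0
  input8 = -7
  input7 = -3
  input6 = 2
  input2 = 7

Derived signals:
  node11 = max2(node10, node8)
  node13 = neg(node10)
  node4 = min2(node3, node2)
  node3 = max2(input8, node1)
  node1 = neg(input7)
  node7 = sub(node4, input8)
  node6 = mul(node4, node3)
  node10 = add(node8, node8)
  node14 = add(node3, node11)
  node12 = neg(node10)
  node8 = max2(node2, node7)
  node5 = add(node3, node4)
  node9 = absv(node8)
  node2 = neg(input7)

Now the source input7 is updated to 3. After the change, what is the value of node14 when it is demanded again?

node14 now evaluates to 5.

Initial pass — values computed on the first demand:
  node1 = neg(-3) = 3
  node2 = neg(-3) = 3
  node3 = max2(-7, 3) = 3
  node4 = min2(3, 3) = 3
  node7 = sub(3, -7) = 10
  node8 = max2(3, 10) = 10
  node10 = add(10, 10) = 20
  node11 = max2(20, 10) = 20
  node14 = add(3, 20) = 23

Second demand — change propagation:
  node1: re-runs because input7 -3->3; new result -3.
  node2: re-runs because input7 -3->3; new result -3.
  node3: re-runs because node1 3->-3; new result -3.
  node4: re-runs because node3 3->-3; node2 3->-3; new result -3.
  node7: re-runs because node4 3->-3; new result 4.
  node8: re-runs because node2 3->-3; node7 10->4; new result 4.
  node10: re-runs because node8 10->4; node8 10->4; new result 8.
  node11: re-runs because node10 20->8; node8 10->4; new result 8.
  node14: re-runs because node3 3->-3; node11 20->8; new result 5.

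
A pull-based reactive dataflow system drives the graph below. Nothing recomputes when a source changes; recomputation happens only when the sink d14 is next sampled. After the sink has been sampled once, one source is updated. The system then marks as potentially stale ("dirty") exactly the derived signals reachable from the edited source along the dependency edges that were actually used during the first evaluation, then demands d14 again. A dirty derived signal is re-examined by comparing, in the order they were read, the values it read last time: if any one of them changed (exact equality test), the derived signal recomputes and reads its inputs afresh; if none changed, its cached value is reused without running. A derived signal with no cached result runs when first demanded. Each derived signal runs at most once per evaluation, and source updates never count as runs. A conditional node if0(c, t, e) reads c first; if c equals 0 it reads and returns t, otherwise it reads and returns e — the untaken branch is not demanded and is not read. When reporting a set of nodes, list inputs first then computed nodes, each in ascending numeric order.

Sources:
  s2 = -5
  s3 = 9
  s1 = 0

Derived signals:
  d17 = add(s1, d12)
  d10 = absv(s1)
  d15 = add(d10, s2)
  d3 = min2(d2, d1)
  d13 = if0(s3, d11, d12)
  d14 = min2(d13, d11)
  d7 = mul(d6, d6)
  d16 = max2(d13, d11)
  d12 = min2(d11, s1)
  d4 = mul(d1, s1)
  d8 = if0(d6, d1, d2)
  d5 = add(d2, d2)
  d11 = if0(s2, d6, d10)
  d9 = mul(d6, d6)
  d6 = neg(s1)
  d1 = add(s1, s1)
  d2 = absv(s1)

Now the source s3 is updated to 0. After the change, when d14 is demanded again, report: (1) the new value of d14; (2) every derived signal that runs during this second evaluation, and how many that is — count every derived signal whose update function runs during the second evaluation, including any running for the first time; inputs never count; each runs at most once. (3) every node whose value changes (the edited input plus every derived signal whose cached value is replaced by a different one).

New value of d14: 0.
Derived signals that run: d13 — 1 in total.
Values that change: s3.
Key observation: the change is absorbed at d13 — it re-runs but produces the same value, and the output's value is unchanged.

First evaluation (everything demanded from the output):
  d10 = absv(0) = 0
  d11 = if0(s2=-5 -> else branch d10) = 0
  d12 = min2(0, 0) = 0
  d13 = if0(s3=9 -> else branch d12) = 0
  d14 = min2(0, 0) = 0

Propagation after the edit:
  d13: runs — s3 9->0; result 0 (same value as before).
  d14: checked — values it read are unchanged (d13 unchanged, d11 unchanged); reused cached 0 without running.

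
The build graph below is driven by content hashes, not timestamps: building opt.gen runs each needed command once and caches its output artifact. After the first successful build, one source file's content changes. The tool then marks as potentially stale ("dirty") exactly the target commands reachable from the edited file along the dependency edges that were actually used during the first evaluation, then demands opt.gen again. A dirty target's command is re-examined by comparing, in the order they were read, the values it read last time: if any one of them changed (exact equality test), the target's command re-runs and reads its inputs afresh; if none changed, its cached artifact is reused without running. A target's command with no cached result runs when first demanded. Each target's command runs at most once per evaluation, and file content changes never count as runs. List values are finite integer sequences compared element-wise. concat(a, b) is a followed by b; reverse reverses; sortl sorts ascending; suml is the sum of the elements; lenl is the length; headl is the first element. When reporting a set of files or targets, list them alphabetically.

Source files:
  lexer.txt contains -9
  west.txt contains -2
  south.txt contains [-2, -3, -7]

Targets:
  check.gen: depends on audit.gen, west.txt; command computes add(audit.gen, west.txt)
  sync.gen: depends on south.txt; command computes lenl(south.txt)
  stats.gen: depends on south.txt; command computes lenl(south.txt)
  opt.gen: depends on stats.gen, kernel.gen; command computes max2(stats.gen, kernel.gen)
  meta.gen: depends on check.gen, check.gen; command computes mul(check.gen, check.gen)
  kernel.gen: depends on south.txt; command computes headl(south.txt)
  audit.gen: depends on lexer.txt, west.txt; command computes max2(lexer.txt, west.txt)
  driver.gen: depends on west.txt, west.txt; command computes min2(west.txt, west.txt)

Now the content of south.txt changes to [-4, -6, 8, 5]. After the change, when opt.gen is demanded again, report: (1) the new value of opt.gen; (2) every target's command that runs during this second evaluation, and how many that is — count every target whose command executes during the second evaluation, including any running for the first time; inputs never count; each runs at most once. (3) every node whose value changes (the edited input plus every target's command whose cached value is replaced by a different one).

Initial pass — values computed on the first demand:
  kernel.gen = headl([-2, -3, -7]) = -2
  stats.gen = lenl([-2, -3, -7]) = 3
  opt.gen = max2(3, -2) = 3

Second demand — change propagation:
  kernel.gen: re-runs because south.txt [-2, -3, -7]->[-4, -6, 8, 5]; new result -4.
  stats.gen: re-runs because south.txt [-2, -3, -7]->[-4, -6, 8, 5]; new result 4.
  opt.gen: re-runs because stats.gen 3->4; kernel.gen -2->-4; new result 4.

opt.gen now evaluates to 4.
Run set: kernel.gen, opt.gen, stats.gen (3 run).
Changed values: kernel.gen, opt.gen, south.txt, stats.gen.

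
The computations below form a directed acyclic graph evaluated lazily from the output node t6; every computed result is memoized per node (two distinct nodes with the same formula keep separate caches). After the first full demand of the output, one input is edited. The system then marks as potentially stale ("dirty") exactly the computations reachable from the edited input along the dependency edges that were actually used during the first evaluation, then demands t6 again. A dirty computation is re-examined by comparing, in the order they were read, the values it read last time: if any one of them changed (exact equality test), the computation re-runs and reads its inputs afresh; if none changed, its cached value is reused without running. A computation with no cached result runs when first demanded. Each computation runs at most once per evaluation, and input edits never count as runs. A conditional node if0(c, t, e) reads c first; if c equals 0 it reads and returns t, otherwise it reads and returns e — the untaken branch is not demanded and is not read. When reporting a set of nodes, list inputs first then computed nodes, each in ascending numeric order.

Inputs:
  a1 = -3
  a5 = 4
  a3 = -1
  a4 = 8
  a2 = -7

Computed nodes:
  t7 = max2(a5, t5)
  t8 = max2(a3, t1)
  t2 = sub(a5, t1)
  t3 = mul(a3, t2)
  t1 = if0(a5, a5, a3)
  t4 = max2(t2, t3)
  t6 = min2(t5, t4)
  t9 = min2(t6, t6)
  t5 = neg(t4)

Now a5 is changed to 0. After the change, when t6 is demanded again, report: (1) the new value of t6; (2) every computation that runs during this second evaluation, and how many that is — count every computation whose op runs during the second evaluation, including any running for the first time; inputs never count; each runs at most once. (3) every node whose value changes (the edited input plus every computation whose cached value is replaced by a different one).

Demanding t6 again yields 0.
6 computations run: t1, t2, t3, t4, t5, t6.
The nodes whose values change: a5, t1, t2, t3, t4, t5, t6.

First demand of the output computes:
  t1 = if0(a5=4 -> else branch a3) = -1
  t2 = sub(4, -1) = 5
  t3 = mul(-1, 5) = -5
  t4 = max2(5, -5) = 5
  t5 = neg(5) = -5
  t6 = min2(-5, 5) = -5

After the edit, cleaning proceeds:
  t1: a read changed (a5 4->0) — executes, giving 0.
  t2: a read changed (a5 4->0; t1 -1->0) — executes, giving 0.
  t3: a read changed (t2 5->0) — executes, giving 0.
  t4: a read changed (t2 5->0; t3 -5->0) — executes, giving 0.
  t5: a read changed (t4 5->0) — executes, giving 0.
  t6: a read changed (t5 -5->0; t4 5->0) — executes, giving 0.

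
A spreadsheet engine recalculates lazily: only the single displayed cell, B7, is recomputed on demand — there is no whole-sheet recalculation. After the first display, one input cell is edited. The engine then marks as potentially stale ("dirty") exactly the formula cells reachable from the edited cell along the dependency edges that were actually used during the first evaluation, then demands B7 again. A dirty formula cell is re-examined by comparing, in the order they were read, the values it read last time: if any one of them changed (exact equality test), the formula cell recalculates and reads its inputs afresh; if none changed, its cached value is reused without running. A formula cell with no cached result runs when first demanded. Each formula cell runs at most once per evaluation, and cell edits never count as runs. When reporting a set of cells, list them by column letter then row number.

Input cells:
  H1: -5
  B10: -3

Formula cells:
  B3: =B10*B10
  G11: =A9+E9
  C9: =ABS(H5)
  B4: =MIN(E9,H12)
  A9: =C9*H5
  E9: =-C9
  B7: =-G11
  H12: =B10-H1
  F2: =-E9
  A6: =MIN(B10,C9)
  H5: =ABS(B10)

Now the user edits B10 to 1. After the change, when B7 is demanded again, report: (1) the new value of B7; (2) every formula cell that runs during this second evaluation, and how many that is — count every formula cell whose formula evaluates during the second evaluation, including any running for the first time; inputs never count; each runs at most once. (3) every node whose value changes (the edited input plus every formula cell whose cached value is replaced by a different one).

New value of B7: 0.
Formula cells that run: A9, B7, C9, E9, G11, H5 — 6 in total.
Values that change: A9, B7, B10, C9, E9, G11, H5.

First evaluation (everything demanded from the output):
  H5 = ABS(-3) = 3
  C9 = ABS(3) = 3
  A9 = 3 * 3 = 9
  E9 = -(3) = -3
  G11 = 9 + -3 = 6
  B7 = -(6) = -6

Propagation after the edit:
  H5: runs — B10 -3->1; result 1.
  C9: runs — H5 3->1; result 1.
  A9: runs — C9 3->1; H5 3->1; result 1.
  E9: runs — C9 3->1; result -1.
  G11: runs — A9 9->1; E9 -3->-1; result 0.
  B7: runs — G11 6->0; result 0.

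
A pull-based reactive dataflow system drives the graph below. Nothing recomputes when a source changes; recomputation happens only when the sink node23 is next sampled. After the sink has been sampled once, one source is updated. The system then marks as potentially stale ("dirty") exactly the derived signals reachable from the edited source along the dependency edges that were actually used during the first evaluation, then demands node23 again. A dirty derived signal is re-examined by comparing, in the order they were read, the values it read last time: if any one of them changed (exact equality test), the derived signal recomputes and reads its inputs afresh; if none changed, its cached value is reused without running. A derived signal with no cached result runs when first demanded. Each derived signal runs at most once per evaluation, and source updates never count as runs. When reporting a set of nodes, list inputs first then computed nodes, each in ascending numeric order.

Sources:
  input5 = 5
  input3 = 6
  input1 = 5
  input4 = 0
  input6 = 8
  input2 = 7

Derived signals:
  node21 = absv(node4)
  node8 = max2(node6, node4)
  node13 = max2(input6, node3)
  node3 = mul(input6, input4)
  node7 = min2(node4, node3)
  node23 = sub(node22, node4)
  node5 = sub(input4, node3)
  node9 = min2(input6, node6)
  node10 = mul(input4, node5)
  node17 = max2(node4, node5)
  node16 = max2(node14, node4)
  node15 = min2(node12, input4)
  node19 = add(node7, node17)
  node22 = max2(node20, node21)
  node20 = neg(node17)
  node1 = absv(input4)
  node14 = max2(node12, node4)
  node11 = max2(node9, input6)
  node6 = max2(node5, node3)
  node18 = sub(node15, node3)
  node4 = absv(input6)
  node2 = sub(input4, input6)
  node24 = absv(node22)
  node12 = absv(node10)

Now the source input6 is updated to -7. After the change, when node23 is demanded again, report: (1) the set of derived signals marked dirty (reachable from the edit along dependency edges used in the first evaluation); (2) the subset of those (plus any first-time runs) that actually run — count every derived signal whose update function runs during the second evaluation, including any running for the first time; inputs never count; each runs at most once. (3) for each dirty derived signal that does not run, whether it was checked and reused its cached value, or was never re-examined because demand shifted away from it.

Marked dirty: node3, node4, node5, node17, node20, node21, node22, node23.
Derived signals that run: node3, node4, node17, node20, node21, node22, node23 — 7 in total.
Checked but reused from cache: node5.
Key observation: the cutoff stops propagation at node5 — its inputs' values are unchanged, so it reuses its cache.

First evaluation (everything demanded from the output):
  node3 = mul(8, 0) = 0
  node4 = absv(8) = 8
  node5 = sub(0, 0) = 0
  node17 = max2(8, 0) = 8
  node20 = neg(8) = -8
  node21 = absv(8) = 8
  node22 = max2(-8, 8) = 8
  node23 = sub(8, 8) = 0

Propagation after the edit:
  node3: runs — input6 8->-7; result 0 (same value as before).
  node4: runs — input6 8->-7; result 7.
  node5: checked — values it read are unchanged (input4 unchanged, node3 unchanged); reused cached 0 without running.
  node17: runs — node4 8->7; result 7.
  node20: runs — node17 8->7; result -7.
  node21: runs — node4 8->7; result 7.
  node22: runs — node20 -8->-7; node21 8->7; result 7.
  node23: runs — node22 8->7; node4 8->7; result 0 (same value as before).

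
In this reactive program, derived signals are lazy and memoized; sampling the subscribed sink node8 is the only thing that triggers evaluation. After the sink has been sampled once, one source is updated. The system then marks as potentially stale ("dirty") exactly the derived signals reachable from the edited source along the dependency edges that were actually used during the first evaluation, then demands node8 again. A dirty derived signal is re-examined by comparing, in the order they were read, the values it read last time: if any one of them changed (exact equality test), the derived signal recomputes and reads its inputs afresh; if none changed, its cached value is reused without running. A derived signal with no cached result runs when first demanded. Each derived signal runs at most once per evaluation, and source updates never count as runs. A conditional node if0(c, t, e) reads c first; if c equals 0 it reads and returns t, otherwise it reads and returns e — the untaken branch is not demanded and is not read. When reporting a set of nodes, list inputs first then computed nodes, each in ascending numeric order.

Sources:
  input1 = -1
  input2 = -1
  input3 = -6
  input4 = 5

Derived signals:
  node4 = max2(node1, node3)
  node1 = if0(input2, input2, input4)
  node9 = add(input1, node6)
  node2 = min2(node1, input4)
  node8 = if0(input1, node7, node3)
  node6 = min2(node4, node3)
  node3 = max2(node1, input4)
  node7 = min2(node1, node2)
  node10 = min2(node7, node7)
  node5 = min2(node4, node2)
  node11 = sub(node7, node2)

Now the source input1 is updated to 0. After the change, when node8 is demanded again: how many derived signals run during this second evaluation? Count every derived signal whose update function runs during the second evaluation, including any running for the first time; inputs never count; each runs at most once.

3 derived signals run: node2, node7, node8.
Note the branch switch — node2, node7 had no cache and run now for the first time.

First demand of the output computes:
  node1 = if0(input2=-1 -> else branch input4) = 5
  node3 = max2(5, 5) = 5
  node8 = if0(input1=-1 -> else branch node3) = 5

After the edit, cleaning proceeds:
  node2: had never run; runs now, result 5.
  node7: had never run; runs now, result 5.
  node8: a read changed (input1 -1->0) — executes, giving 5 — identical to its old value.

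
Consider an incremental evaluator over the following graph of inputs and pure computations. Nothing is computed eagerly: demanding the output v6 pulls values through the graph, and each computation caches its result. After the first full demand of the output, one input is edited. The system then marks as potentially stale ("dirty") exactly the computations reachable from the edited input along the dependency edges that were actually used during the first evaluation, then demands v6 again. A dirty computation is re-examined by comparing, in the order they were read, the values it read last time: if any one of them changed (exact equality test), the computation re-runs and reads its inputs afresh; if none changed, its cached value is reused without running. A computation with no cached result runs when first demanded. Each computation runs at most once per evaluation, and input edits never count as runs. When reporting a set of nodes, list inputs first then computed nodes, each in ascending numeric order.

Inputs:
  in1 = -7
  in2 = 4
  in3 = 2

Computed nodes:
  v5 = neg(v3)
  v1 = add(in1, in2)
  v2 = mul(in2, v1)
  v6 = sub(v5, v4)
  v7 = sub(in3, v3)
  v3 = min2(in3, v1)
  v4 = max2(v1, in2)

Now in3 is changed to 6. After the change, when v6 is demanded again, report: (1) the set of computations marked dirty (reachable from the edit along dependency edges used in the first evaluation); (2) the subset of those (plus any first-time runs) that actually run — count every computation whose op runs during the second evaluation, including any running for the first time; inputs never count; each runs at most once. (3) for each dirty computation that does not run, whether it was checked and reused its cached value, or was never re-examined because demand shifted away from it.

Initial pass — values computed on the first demand:
  v1 = add(-7, 4) = -3
  v3 = min2(2, -3) = -3
  v4 = max2(-3, 4) = 4
  v5 = neg(-3) = 3
  v6 = sub(3, 4) = -1

Second demand — change propagation:
  v3: re-runs because in3 2->6; new result -3 (unchanged).
  v5: re-examined; everything it read last time is the same (v3 unchanged) — cache 3 kept, no run.
  v6: re-examined; everything it read last time is the same (v5 unchanged, v4 unchanged) — cache -1 kept, no run.

The important point: v3 recomputes to an identical value, and the output ends up unchanged.

Dirty set: v3, v5, v6.
Run set: v3 (1 run).
Re-examined without running (cache reused): v5, v6.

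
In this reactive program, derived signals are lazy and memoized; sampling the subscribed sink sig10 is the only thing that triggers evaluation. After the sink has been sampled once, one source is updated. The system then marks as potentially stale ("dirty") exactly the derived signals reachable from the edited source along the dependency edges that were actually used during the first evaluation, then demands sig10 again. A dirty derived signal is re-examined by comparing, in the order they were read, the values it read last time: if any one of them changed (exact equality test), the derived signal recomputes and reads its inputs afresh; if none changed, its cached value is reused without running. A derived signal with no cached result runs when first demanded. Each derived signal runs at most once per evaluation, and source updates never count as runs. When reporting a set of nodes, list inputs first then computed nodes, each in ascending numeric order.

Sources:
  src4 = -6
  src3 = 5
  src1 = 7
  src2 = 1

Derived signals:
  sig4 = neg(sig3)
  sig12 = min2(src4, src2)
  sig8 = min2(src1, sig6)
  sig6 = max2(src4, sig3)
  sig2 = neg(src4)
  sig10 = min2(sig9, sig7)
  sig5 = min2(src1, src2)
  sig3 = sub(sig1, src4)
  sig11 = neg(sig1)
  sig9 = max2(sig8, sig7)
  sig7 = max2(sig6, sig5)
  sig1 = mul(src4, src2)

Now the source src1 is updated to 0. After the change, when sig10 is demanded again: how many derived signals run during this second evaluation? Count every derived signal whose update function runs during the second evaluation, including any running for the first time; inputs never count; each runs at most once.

First demand of the output computes:
  sig1 = mul(-6, 1) = -6
  sig3 = sub(-6, -6) = 0
  sig5 = min2(7, 1) = 1
  sig6 = max2(-6, 0) = 0
  sig7 = max2(0, 1) = 1
  sig8 = min2(7, 0) = 0
  sig9 = max2(0, 1) = 1
  sig10 = min2(1, 1) = 1

After the edit, cleaning proceeds:
  sig5: a read changed (src1 7->0) — executes, giving 0.
  sig7: a read changed (sig5 1->0) — executes, giving 0.
  sig8: a read changed (src1 7->0) — executes, giving 0 — identical to its old value.
  sig9: a read changed (sig7 1->0) — executes, giving 0.
  sig10: a read changed (sig9 1->0; sig7 1->0) — executes, giving 0.

5 derived signals run: sig5, sig7, sig8, sig9, sig10.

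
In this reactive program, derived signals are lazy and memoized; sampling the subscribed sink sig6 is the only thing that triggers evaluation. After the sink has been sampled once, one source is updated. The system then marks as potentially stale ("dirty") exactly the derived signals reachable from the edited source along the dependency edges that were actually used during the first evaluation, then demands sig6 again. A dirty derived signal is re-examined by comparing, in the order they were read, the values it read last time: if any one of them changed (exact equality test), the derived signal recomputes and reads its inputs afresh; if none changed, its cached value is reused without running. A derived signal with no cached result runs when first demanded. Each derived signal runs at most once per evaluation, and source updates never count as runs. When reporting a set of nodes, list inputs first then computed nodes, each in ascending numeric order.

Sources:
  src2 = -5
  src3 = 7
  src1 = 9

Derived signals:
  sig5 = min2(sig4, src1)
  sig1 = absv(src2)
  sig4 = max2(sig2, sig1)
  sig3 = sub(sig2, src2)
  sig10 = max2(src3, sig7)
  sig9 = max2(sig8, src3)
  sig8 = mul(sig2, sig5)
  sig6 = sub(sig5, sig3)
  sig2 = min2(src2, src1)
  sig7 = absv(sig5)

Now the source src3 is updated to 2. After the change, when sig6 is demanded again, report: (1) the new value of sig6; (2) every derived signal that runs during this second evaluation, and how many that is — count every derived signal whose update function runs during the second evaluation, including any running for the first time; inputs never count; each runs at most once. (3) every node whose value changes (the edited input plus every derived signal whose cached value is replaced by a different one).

First demand of the output computes:
  sig1 = absv(-5) = 5
  sig2 = min2(-5, 9) = -5
  sig3 = sub(-5, -5) = 0
  sig4 = max2(-5, 5) = 5
  sig5 = min2(5, 9) = 5
  sig6 = sub(5, 0) = 5

After the edit, cleaning proceeds:
  src3 only reaches undemanded nodes; the second demand re-runs nothing.

Note the shortcut — src3 feeds only undemanded nodes, so no recomputation happens.

Demanding sig6 again yields 5.
0 derived signals run: none.
The nodes whose values change: src3.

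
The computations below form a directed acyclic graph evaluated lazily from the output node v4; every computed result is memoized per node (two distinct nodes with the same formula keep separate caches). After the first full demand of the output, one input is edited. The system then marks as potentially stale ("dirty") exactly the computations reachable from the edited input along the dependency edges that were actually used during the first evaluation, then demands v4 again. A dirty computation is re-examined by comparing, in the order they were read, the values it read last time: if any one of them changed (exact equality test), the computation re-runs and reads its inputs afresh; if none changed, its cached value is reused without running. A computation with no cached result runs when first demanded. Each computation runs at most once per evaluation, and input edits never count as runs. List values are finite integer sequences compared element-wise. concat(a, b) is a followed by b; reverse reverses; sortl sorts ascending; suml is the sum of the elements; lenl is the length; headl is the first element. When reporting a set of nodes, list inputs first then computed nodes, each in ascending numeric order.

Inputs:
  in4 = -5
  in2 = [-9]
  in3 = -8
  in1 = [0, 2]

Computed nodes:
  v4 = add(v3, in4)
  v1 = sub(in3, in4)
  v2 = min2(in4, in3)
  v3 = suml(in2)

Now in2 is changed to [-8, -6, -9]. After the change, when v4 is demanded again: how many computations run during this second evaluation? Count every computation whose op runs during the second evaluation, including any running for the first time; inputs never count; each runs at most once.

First demand of the output computes:
  v3 = suml([-9]) = -9
  v4 = add(-9, -5) = -14

After the edit, cleaning proceeds:
  v3: a read changed (in2 [-9]->[-8, -6, -9]) — executes, giving -23.
  v4: a read changed (v3 -9->-23) — executes, giving -28.

2 computations run: v3, v4.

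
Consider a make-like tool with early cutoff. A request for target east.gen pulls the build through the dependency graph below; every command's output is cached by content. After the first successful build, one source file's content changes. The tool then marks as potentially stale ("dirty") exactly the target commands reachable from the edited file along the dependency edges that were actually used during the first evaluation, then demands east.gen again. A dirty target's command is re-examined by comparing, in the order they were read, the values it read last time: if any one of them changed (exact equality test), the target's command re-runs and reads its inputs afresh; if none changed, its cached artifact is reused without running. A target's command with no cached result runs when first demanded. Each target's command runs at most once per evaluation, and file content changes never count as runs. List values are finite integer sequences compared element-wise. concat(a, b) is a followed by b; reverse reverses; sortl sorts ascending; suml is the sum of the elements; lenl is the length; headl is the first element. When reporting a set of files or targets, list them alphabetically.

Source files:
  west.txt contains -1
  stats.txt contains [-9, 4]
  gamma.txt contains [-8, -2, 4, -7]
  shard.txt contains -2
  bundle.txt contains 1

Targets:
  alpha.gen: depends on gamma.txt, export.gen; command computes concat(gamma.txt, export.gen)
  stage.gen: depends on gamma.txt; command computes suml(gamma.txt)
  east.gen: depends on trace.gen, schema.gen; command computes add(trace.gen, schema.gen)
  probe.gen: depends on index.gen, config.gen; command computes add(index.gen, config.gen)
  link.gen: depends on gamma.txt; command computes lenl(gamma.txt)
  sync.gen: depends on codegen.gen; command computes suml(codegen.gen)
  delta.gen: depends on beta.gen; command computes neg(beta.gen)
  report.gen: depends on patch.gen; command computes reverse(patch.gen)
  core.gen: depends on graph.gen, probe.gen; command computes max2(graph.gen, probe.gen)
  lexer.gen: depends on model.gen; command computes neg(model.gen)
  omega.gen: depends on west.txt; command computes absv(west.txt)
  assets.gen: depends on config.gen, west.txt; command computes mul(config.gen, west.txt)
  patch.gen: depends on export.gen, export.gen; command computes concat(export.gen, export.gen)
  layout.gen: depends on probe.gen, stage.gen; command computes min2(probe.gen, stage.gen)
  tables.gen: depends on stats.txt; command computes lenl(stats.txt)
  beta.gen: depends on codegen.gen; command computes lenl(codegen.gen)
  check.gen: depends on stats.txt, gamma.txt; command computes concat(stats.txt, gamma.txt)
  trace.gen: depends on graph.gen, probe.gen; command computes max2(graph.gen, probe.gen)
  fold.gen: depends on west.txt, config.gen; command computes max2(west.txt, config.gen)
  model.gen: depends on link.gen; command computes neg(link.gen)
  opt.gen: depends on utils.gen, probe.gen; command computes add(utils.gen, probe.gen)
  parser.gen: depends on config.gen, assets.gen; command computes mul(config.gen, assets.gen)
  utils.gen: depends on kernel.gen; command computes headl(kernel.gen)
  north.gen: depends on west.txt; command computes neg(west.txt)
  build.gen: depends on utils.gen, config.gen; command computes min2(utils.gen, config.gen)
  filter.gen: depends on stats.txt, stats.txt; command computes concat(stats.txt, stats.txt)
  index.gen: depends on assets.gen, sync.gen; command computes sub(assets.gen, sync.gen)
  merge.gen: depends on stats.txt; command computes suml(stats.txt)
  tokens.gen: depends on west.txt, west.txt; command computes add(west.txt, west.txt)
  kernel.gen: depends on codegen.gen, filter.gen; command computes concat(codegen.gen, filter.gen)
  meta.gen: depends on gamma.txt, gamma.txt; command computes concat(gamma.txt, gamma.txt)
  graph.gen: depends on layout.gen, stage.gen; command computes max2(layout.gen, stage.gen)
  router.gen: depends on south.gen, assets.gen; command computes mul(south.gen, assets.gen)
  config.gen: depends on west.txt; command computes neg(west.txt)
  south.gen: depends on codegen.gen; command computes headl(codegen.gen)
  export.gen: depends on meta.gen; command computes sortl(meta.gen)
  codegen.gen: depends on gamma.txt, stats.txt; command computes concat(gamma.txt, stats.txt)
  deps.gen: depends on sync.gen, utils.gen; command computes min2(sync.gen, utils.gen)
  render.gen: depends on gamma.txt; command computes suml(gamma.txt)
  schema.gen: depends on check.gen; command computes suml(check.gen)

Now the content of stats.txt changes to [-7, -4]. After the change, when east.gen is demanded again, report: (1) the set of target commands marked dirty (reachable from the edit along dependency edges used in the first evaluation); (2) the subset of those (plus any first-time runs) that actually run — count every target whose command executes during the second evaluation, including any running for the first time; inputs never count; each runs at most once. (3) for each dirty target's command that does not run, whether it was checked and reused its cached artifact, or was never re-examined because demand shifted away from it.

The edit dirties: check.gen, codegen.gen, east.gen, graph.gen, index.gen, layout.gen, probe.gen, schema.gen, sync.gen, trace.gen.
9 target commands run: check.gen, codegen.gen, east.gen, index.gen, layout.gen, probe.gen, schema.gen, sync.gen, trace.gen.
Cache hits after checking: graph.gen.
Note where the cutoff bites: graph.gen is checked, finds nothing changed, and keeps its cache.

First demand of the output computes:
  check.gen = concat([-9, 4], [-8, -2, 4, -7]) = [-9, 4, -8, -2, 4, -7]
  codegen.gen = concat([-8, -2, 4, -7], [-9, 4]) = [-8, -2, 4, -7, -9, 4]
  config.gen = neg(-1) = 1
  assets.gen = mul(1, -1) = -1
  schema.gen = suml([-9, 4, -8, -2, 4, -7]) = -18
  stage.gen = suml([-8, -2, 4, -7]) = -13
  sync.gen = suml([-8, -2, 4, -7, -9, 4]) = -18
  index.gen = sub(-1, -18) = 17
  probe.gen = add(17, 1) = 18
  layout.gen = min2(18, -13) = -13
  graph.gen = max2(-13, -13) = -13
  trace.gen = max2(-13, 18) = 18
  east.gen = add(18, -18) = 0

After the edit, cleaning proceeds:
  check.gen: a read changed (stats.txt [-9, 4]->[-7, -4]) — executes, giving [-7, -4, -8, -2, 4, -7].
  codegen.gen: a read changed (stats.txt [-9, 4]->[-7, -4]) — executes, giving [-8, -2, 4, -7, -7, -4].
  schema.gen: a read changed (check.gen [-9, 4, -8, -2, 4, -7]->[-7, -4, -8, -2, 4, -7]) — executes, giving -24.
  sync.gen: a read changed (codegen.gen [-8, -2, 4, -7, -9, 4]->[-8, -2, 4, -7, -7, -4]) — executes, giving -24.
  index.gen: a read changed (sync.gen -18->-24) — executes, giving 23.
  probe.gen: a read changed (index.gen 17->23) — executes, giving 24.
  layout.gen: a read changed (probe.gen 18->24) — executes, giving -13 — identical to its old value.
  graph.gen: dirty, but its reads are unchanged (layout.gen unchanged, stage.gen unchanged); cached -13 stands.
  trace.gen: a read changed (probe.gen 18->24) — executes, giving 24.
  east.gen: a read changed (trace.gen 18->24; schema.gen -18->-24) — executes, giving 0 — identical to its old value.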